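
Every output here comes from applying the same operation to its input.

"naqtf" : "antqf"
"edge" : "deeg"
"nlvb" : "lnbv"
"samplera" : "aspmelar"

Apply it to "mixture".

imtxrue

Each output is the input with this applied: swap each adjacent pair of characters (1↔2, 3↔4, ...).
"mixture" → "imtxrue".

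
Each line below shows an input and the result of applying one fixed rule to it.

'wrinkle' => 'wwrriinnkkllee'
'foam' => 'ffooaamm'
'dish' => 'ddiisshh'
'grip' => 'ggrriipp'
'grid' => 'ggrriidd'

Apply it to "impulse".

Looking at the pairs, the operation is to double every character.
On "impulse" that produces "iimmppuullssee".

iimmppuullssee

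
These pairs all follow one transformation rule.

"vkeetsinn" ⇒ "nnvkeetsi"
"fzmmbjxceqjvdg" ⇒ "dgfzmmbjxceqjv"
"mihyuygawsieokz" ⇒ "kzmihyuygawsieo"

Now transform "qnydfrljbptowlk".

Each output is the input with this applied: move the last 2 characters to the front (rotate right by 2).
Applying that to "qnydfrljbptowlk" gives "lkqnydfrljbptow".

lkqnydfrljbptow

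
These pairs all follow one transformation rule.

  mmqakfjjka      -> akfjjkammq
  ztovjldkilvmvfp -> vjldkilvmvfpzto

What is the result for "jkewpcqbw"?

The pattern: move the first 3 characters to the end (rotate left by 3).
For "jkewpcqbw" the result is "wpcqbwjke".

wpcqbwjke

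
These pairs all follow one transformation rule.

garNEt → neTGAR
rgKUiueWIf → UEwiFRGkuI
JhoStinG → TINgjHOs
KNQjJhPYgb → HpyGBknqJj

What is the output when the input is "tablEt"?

LeTTAB

In each case the input is transformed by: flip the case of every letter, then swap the front and back halves of the string.
For "tablEt" the result is "LeTTAB".
(Check on "rgKUiueWIf": → "RGkuIUEwiF" → "UEwiFRGkuI" ✓)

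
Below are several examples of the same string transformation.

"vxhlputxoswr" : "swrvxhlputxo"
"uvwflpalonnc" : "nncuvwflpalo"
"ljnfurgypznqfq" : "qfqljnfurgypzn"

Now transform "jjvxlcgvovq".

The transformation: move the last 3 characters to the front (rotate right by 3).
Doing the same to "jjvxlcgvovq": "ovqjjvxlcgv".

ovqjjvxlcgv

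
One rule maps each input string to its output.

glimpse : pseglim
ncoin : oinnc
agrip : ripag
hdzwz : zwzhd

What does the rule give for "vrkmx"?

The rule is to move the last 3 characters to the front (rotate right by 3).
On "vrkmx" that produces "kmxvr".

kmxvr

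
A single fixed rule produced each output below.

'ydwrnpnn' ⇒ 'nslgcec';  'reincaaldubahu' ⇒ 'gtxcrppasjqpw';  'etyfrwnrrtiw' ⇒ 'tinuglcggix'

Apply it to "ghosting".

The rule is to shift every letter 11 places backward in the alphabet (wrapping around), then delete the last character.
"ghosting" → "vwdhixcv" → "vwdhixc".

vwdhixc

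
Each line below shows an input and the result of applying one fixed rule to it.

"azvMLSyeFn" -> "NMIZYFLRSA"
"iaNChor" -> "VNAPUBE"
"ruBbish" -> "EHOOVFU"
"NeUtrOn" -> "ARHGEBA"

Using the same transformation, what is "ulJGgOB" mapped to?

What's happening: shift every letter 13 places forward in the alphabet (wrapping around) — i.e. ROT13, then convert every letter to uppercase.
Starting from "ulJGgOB": after the first operation, "hyWTtBO"; after the second, "HYWTTBO".

HYWTTBO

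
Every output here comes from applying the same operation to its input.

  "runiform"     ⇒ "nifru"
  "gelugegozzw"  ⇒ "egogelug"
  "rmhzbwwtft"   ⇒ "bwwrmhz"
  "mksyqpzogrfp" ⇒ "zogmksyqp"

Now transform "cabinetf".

The rule is to delete the last 3 characters, then move the last 3 characters to the front (rotate right by 3).
Applying both steps to "cabinetf": "cabin", then "binca".

binca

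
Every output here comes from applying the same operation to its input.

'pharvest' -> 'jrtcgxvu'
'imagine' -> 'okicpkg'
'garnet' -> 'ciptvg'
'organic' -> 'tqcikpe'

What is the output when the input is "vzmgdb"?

The transformation: shift every letter 2 places forward in the alphabet (wrapping around), then swap each adjacent pair of characters (1↔2, 3↔4, ...).
"vzmgdb" → "bxiodf".

bxiodf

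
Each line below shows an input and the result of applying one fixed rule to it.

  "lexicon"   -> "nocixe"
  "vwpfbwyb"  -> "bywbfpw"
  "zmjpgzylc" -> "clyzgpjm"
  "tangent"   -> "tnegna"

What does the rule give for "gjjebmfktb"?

btkfmbejj

What's happening: delete the first character, then reverse the string.
Working it through for "gjjebmfktb": intermediate "jjebmfktb", final "btkfmbejj".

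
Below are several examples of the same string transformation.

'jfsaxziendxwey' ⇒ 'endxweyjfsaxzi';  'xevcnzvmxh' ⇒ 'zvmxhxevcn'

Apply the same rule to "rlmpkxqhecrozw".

The pattern: swap the front and back halves of the string.
Applying that to "rlmpkxqhecrozw" gives "hecrozwrlmpkxq".

hecrozwrlmpkxq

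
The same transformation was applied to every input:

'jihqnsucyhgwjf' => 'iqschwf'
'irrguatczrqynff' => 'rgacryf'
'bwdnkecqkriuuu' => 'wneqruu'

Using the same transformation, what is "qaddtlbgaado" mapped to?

adlgao

In each case the input is transformed by: keep every other character starting from the second (positions 2nd, 4th, 6th, ...).
Applying that to "qaddtlbgaado" gives "adlgao".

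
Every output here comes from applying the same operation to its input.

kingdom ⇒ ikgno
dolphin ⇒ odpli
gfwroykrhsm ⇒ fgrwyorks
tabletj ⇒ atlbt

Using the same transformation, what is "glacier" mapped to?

lgcae

What's happening: swap each adjacent pair of characters (1↔2, 3↔4, ...), then delete the last 2 characters.
On "glacier": the first step gives "lgcaeir", and the second then gives "lgcae".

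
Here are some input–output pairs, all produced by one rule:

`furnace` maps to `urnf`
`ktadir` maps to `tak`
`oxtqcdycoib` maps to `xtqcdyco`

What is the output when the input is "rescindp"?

Looking at the pairs, the operation is to delete the last 3 characters, then move the first character to the end.
Starting from "rescindp": after the first operation, "resci"; after the second, "escir".

escir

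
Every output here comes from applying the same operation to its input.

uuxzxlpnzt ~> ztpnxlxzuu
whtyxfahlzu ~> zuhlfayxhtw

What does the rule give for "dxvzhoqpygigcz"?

The pattern: reverse the string, then swap each adjacent pair of characters (1↔2, 3↔4, ...).
Working it through for "dxvzhoqpygigcz": intermediate "zcgigypqohzvxd", final "czigygqphovzdx".

czigygqphovzdx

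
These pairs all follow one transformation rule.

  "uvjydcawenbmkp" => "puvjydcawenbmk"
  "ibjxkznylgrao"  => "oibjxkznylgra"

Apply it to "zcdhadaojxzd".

The transformation: move the last character to the front.
Doing the same to "zcdhadaojxzd": "dzcdhadaojxz".

dzcdhadaojxz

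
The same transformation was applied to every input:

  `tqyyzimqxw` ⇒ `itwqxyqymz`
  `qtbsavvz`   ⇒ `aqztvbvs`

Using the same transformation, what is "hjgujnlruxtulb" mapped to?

What's happening: take characters alternately from the front and the back (1st, last, 2nd, 2nd-last, ...), then move the last character to the front.
For "hjgujnlruxtulb", step one produces "hbjlguutjxnulr"; step two turns that into "rhbjlguutjxnul".

rhbjlguutjxnul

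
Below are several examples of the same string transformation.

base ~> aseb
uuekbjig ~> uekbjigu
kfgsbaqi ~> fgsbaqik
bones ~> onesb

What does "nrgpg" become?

rgpgn

Rule — move the first character to the end.
Applying that to "nrgpg" gives "rgpgn".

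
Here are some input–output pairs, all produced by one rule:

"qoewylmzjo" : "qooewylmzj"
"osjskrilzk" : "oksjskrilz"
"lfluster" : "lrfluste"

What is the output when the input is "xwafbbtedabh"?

What's happening: swap the first and last characters, then move the last character to the front.
Applying both steps to "xwafbbtedabh": "hwafbbtedabx", then "xhwafbbtedab".

xhwafbbtedab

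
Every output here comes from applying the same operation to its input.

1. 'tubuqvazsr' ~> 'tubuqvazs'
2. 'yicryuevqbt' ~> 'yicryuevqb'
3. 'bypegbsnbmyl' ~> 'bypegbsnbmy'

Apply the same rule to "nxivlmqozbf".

nxivlmqozb

Each output is the input with this applied: delete the last character.
"nxivlmqozbf" → "nxivlmqozb".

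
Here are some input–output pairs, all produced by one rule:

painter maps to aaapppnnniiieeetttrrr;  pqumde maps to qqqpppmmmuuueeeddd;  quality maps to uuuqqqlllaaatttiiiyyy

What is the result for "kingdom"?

Each output is the input with this applied: swap each adjacent pair of characters (1↔2, 3↔4, ...), then repeat every character 3 times.
Working it through for "kingdom": intermediate "ikgnodm", final "iiikkkgggnnnooodddmmm".

iiikkkgggnnnooodddmmm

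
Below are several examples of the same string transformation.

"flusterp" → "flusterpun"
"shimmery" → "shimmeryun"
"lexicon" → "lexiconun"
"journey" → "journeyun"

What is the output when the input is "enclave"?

The pattern: append "un".
Doing the same to "enclave": "enclaveun".

enclaveun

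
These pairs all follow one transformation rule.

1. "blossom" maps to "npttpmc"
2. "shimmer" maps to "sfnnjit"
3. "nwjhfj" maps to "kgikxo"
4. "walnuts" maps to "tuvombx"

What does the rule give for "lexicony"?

Each output is the input with this applied: shift every letter 1 place forward in the alphabet (wrapping around), then reverse the string.
Applying that to "lexicony" gives "zopdjyfm".

zopdjyfm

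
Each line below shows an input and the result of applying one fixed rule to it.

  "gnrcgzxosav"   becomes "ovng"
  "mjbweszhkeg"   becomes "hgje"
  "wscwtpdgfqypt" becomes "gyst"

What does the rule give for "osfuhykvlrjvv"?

vjsh

Looking at the pairs, the operation is to keep one character in every 3, starting at position 2 (positions 2nd, 5th, 8th, ...), then swap the front and back halves of the string.
On "osfuhykvlrjvv": the first step gives "shvj", and the second then gives "vjsh".
(Check on "gnrcgzxosav": → "ngov" → "ovng" ✓)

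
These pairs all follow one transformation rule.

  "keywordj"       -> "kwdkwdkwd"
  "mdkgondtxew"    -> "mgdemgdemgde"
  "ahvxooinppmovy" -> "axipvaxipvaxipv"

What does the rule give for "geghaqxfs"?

The pattern: keep one character in every 3, starting at position 1 (positions 1st, 4th, 7th, ...), then write the whole string 3 times in a row.
On "geghaqxfs": the first step gives "ghx", and the second then gives "ghxghxghx".
(Check on "mdkgondtxew": → "mgde" → "mgdemgdemgde" ✓)

ghxghxghx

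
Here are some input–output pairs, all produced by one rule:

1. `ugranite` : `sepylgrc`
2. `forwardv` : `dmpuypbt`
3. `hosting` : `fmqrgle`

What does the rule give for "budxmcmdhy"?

The rule is to shift every letter 2 places backward in the alphabet (wrapping around).
Applying that to "budxmcmdhy" gives "zsbvkakbfw".

zsbvkakbfw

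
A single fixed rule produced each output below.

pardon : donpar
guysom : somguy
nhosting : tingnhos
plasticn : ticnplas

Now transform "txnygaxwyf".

What's happening: swap the front and back halves of the string.
Applying that to "txnygaxwyf" gives "axwyftxnyg".

axwyftxnyg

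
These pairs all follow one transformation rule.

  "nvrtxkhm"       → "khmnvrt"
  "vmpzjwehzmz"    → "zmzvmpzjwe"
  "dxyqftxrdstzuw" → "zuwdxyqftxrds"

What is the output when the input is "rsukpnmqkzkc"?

Rule — move the last 3 characters to the front (rotate right by 3), then delete the last character.
"rsukpnmqkzkc" → "zkcrsukpnmqk" → "zkcrsukpnmq".

zkcrsukpnmq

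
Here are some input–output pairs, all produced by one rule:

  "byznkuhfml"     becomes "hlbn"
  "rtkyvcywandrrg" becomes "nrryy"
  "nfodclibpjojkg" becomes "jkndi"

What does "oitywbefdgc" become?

The transformation: keep one character in every 3, starting at position 1 (positions 1st, 4th, 7th, ...), then move the last 2 characters to the front (rotate right by 2).
On "oitywbefdgc" that produces "egoy".

egoy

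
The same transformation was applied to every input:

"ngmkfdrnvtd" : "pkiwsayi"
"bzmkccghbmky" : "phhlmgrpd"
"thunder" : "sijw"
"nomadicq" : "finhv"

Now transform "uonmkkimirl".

Each output is the input with this applied: delete the first 3 characters, then shift every letter 5 places forward in the alphabet (wrapping around).
Doing the same to "uonmkkimirl": "rppnrnwq".

rppnrnwq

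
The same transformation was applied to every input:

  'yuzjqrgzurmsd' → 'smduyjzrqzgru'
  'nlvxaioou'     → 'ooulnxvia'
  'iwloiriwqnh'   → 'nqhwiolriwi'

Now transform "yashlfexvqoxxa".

Looking at the pairs, the operation is to swap each adjacent pair of characters (1↔2, 3↔4, ...), then move the last 3 characters to the front (rotate right by 3).
For "yashlfexvqoxxa", step one produces "ayhsflxeqvxoax"; step two turns that into "oaxayhsflxeqvx".
(Check on "iwloiriwqnh": → "wiolriwinqh" → "nqhwiolriwi" ✓)

oaxayhsflxeqvx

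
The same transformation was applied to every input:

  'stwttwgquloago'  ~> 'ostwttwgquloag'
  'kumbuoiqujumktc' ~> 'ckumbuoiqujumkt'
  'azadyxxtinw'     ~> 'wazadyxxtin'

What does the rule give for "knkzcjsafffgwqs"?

In each case the input is transformed by: move the last character to the front.
"knkzcjsafffgwqs" → "sknkzcjsafffgwq".

sknkzcjsafffgwq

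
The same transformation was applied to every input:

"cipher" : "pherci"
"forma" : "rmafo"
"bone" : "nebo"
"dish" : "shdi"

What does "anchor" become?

choran

The transformation: move the first 2 characters to the end (rotate left by 2).
Applying that to "anchor" gives "choran".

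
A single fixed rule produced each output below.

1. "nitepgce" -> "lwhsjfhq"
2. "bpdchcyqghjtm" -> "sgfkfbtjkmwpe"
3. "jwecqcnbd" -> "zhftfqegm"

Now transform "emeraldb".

phudogeh

What's happening: move the first character to the end, then shift every letter 3 places forward in the alphabet (wrapping around).
Starting from "emeraldb": after the first operation, "meraldbe"; after the second, "phudogeh".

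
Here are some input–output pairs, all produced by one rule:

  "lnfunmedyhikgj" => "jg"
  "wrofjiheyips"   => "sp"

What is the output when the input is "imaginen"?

ne

Each output is the input with this applied: swap each adjacent pair of characters (1↔2, 3↔4, ...), then keep only the last 2 characters.
Working it through for "imaginen": intermediate "miganine", final "ne".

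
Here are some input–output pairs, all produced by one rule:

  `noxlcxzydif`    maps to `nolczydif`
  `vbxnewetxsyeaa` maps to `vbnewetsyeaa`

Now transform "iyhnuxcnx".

In each case the input is transformed by: remove every "x".
On "iyhnuxcnx" that produces "iyhnucn".

iyhnucn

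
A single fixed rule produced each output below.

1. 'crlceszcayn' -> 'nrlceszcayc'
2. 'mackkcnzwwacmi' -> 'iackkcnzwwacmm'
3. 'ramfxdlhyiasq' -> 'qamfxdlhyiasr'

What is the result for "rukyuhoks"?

sukyuhokr

The pattern: swap the first and last characters.
"rukyuhoks" → "sukyuhokr".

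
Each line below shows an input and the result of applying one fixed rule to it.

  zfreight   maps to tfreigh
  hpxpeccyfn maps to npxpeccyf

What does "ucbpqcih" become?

The pattern: delete the first character, then move the last character to the front.
For "ucbpqcih" the result is "hcbpqci".

hcbpqci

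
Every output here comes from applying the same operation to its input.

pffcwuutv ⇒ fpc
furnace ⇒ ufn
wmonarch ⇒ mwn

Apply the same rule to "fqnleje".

qfl

In each case the input is transformed by: swap each adjacent pair of characters (1↔2, 3↔4, ...), then keep only the first 3 characters.
"fqnleje" → "qflnjee" → "qfl".
(Check on "furnace": → "ufnrcae" → "ufn" ✓)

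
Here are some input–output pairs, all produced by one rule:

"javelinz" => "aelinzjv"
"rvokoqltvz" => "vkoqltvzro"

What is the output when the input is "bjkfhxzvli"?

Rule — move the first 2 characters to the end (rotate left by 2), then swap the first and last characters.
"bjkfhxzvli" → "kfhxzvlibj" → "jfhxzvlibk".

jfhxzvlibk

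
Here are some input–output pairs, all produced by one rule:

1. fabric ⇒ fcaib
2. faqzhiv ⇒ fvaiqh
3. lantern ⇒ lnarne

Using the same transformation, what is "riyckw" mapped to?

The transformation: take characters alternately from the front and the back (1st, last, 2nd, 2nd-last, ...), then delete the last character.
For "riyckw", step one produces "rwikyc"; step two turns that into "rwiky".
(Check on "fabric": → "fcaibr" → "fcaib" ✓)

rwiky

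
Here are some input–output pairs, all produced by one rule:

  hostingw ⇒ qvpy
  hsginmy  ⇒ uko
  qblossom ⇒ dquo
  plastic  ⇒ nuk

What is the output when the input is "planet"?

npv

Each output is the input with this applied: shift every letter 2 places forward in the alphabet (wrapping around), then keep every other character starting from the second (positions 2nd, 4th, 6th, ...).
Working it through for "planet": intermediate "rncpgv", final "npv".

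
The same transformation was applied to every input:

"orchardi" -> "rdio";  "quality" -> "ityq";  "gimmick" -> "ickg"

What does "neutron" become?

ronn

The pattern: move the last 3 characters to the front (rotate right by 3), then keep only the first 4 characters.
On "neutron": the first step gives "ronneut", and the second then gives "ronn".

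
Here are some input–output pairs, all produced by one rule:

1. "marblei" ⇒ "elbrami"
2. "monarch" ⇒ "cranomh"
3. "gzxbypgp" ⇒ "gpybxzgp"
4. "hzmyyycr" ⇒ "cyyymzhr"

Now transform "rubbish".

sibburh

The transformation: move the last character to the front, then reverse the string.
Applying both steps to "rubbish": "hrubbis", then "sibburh".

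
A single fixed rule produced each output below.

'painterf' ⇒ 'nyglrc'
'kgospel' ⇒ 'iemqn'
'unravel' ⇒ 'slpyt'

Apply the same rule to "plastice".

njyqrg

The pattern: shift every letter 2 places backward in the alphabet (wrapping around), then delete the last 2 characters.
Applying both steps to "plastice": "njyqrgac", then "njyqrg".
(Check on "unravel": → "slpytcj" → "slpyt" ✓)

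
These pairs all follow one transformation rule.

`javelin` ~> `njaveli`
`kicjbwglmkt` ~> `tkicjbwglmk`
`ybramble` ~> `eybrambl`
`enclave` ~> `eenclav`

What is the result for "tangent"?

What's happening: move the last character to the front.
So "tangent" becomes "ttangen".

ttangen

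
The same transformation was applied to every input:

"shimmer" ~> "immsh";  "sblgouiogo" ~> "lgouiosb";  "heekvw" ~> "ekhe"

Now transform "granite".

Looking at the pairs, the operation is to delete the last 2 characters, then move the first 2 characters to the end (rotate left by 2).
Starting from "granite": after the first operation, "grani"; after the second, "anigr".

anigr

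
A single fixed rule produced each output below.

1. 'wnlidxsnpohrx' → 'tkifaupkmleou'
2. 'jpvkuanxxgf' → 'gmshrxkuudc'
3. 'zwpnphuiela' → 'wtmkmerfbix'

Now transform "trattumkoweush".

qoxqqrjhltbrpe

Rule — shift every letter 3 places backward in the alphabet (wrapping around).
"trattumkoweush" → "qoxqqrjhltbrpe".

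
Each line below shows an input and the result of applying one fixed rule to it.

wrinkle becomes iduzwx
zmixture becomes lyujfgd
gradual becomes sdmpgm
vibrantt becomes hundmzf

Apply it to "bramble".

ndmynx

Rule — shift every letter 12 places forward in the alphabet (wrapping around), then delete the last character.
"bramble" → "ndmynxq" → "ndmynx".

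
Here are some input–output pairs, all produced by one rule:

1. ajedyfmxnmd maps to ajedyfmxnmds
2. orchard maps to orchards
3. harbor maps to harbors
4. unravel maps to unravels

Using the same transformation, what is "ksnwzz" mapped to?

In each case the input is transformed by: append "s".
Applying that to "ksnwzz" gives "ksnwzzs".

ksnwzzs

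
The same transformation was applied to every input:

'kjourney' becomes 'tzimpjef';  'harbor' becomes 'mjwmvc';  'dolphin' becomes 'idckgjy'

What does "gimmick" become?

The rule is to shift every letter 5 places backward in the alphabet (wrapping around), then reverse the string.
Applying both steps to "gimmick": "bdhhdxf", then "fxdhhdb".

fxdhhdb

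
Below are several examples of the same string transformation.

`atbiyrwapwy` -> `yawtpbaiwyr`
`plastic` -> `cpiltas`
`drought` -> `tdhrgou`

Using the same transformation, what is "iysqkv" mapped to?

Each output is the input with this applied: reverse the string, then take characters alternately from the front and the back (1st, last, 2nd, 2nd-last, ...).
Starting from "iysqkv": after the first operation, "vkqsyi"; after the second, "vikyqs".

vikyqs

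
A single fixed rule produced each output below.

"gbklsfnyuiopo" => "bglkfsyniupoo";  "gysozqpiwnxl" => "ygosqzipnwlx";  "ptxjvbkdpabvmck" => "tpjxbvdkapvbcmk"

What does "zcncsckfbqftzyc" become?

czcncsfkqbtfyzc

Rule — swap each adjacent pair of characters (1↔2, 3↔4, ...).
On "zcncsckfbqftzyc" that produces "czcncsfkqbtfyzc".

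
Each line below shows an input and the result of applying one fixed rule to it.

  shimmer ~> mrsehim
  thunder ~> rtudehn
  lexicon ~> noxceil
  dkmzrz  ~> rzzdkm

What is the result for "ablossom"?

The transformation: sort the characters into alphabetical order, then move the last 3 characters to the front (rotate right by 3).
"ablossom" → "ablmooss" → "ossablmo".

ossablmo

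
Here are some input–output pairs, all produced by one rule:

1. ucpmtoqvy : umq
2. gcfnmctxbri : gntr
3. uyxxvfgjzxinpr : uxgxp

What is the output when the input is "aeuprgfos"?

The rule is to keep one character in every 3, starting at position 1 (positions 1st, 4th, 7th, ...).
Doing the same to "aeuprgfos": "apf".

apf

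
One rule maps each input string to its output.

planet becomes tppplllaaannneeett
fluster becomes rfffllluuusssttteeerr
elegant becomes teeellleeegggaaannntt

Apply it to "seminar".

rssseeemmmiiinnnaaarr

In each case the input is transformed by: repeat every character 3 times, then move the last character to the front.
Working it through for "seminar": intermediate "ssseeemmmiiinnnaaarrr", final "rssseeemmmiiinnnaaarr".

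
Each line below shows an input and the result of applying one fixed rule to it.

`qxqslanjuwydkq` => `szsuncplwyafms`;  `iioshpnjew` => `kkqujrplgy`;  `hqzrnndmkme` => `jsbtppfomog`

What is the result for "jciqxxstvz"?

lekszzuvxb

The rule is to shift every letter 2 places forward in the alphabet (wrapping around).
"jciqxxstvz" → "lekszzuvxb".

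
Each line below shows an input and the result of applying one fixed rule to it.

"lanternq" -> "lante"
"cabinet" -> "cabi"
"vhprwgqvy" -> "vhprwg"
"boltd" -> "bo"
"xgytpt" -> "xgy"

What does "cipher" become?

cip

The rule is to delete the last 3 characters.
Doing the same to "cipher": "cip".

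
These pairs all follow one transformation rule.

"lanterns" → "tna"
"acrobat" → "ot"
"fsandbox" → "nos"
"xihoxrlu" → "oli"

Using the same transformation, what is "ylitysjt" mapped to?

tjl

Looking at the pairs, the operation is to move the first 2 characters to the end (rotate left by 2), then keep one character in every 3, starting at position 2 (positions 2nd, 5th, 8th, ...).
On "ylitysjt": the first step gives "itysjtyl", and the second then gives "tjl".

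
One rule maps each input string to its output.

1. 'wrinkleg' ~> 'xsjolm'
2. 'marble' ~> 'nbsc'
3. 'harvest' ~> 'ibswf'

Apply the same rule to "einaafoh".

Rule — delete the last 2 characters, then shift every letter 1 place forward in the alphabet (wrapping around).
On "einaafoh": the first step gives "einaaf", and the second then gives "fjobbg".
(Check on "marble": → "marb" → "nbsc" ✓)

fjobbg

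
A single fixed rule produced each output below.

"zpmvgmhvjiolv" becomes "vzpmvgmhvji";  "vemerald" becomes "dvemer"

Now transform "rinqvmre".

erinqv

The rule is to move the last character to the front, then delete the last 2 characters.
On "rinqvmre" that produces "erinqv".
(Check on "zpmvgmhvjiolv": → "vzpmvgmhvjiol" → "vzpmvgmhvji" ✓)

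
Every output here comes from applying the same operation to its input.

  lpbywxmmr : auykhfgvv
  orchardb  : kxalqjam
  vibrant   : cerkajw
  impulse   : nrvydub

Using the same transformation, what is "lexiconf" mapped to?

The transformation: shift every letter 9 places forward in the alphabet (wrapping around), then move the last character to the front.
For "lexiconf", step one produces "ungrlxwo"; step two turns that into "oungrlxw".

oungrlxw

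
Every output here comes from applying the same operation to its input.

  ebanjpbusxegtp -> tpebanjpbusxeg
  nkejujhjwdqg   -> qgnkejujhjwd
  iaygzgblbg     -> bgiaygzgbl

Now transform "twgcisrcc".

cctwgcisr

The pattern: move the last 2 characters to the front (rotate right by 2).
So "twgcisrcc" becomes "cctwgcisr".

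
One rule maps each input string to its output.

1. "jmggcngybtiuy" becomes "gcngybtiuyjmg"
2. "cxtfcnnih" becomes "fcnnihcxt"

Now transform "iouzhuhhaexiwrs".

zhuhhaexiwrsiou

What's happening: move the first 3 characters to the end (rotate left by 3).
On "iouzhuhhaexiwrs" that produces "zhuhhaexiwrsiou".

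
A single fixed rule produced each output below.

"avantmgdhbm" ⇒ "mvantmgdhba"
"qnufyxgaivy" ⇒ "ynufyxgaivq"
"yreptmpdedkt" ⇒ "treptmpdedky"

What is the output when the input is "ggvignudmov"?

vgvignudmog

The pattern: swap the first and last characters.
Applying that to "ggvignudmov" gives "vgvignudmog".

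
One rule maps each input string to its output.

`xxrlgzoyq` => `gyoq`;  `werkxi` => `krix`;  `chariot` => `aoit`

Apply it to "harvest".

What's happening: swap each adjacent pair of characters (1↔2, 3↔4, ...), then keep only the last 4 characters.
"harvest" → "ahvrset" → "rset".

rset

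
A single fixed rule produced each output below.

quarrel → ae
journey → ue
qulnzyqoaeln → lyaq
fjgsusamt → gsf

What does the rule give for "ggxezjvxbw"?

xjb

Rule — swap the first and last characters, then keep one character in every 3, starting at position 3 (positions 3rd, 6th, 9th, ...).
Doing the same to "ggxezjvxbw": "xjb".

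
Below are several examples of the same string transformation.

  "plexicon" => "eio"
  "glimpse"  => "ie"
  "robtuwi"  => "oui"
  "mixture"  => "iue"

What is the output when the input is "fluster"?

The transformation: keep only the vowels.
On "fluster" that produces "ue".

ue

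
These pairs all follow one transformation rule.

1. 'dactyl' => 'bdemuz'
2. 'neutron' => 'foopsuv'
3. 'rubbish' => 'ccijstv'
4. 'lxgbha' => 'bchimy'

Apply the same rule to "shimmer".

Each output is the input with this applied: shift every letter 1 place forward in the alphabet (wrapping around), then sort the characters into alphabetical order.
On "shimmer": the first step gives "tijnnfs", and the second then gives "fijnnst".

fijnnst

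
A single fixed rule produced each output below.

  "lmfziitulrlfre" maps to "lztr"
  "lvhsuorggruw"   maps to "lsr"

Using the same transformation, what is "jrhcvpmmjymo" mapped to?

The rule is to keep one character in every 3, starting at position 1 (positions 1st, 4th, 7th, ...), then delete the last character.
"jrhcvpmmjymo" → "jcm".

jcm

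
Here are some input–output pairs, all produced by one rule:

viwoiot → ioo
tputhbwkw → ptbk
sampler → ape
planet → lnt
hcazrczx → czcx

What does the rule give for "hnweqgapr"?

negp

Rule — keep every other character starting from the second (positions 2nd, 4th, 6th, ...).
On "hnweqgapr" that produces "negp".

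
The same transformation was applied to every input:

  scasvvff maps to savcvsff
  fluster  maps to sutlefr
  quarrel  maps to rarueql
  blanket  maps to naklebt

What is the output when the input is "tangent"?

What's happening: move the first 3 characters to the end (rotate left by 3), then take characters alternately from the front and the back (1st, last, 2nd, 2nd-last, ...).
For "tangent", step one produces "genttan"; step two turns that into "gneantt".

gneantt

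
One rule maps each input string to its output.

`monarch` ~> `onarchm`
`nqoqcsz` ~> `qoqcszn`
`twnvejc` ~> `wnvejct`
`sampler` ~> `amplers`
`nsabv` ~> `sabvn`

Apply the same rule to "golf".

The pattern: move the first character to the end.
Doing the same to "golf": "olfg".

olfg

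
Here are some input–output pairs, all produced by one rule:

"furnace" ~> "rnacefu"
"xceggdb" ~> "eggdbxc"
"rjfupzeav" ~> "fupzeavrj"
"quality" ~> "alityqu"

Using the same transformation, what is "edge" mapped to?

What's happening: move the first 2 characters to the end (rotate left by 2).
For "edge" the result is "geed".

geed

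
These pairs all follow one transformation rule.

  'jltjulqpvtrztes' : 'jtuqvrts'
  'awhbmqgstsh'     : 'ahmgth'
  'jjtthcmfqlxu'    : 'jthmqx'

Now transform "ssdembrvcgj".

Looking at the pairs, the operation is to keep every other character starting from the first (positions 1st, 3rd, 5th, ...).
Doing the same to "ssdembrvcgj": "sdmrcj".

sdmrcj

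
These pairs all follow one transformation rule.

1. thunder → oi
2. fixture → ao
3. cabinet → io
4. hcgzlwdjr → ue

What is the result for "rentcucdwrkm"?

io

Looking at the pairs, the operation is to shift every letter 5 places backward in the alphabet (wrapping around), then keep only the vowels.
"rentcucdwrkm" → "io".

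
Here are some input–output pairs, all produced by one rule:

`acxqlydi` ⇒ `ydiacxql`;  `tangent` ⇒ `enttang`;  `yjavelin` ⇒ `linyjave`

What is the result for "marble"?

blemar

What's happening: move the last 3 characters to the front (rotate right by 3).
On "marble" that produces "blemar".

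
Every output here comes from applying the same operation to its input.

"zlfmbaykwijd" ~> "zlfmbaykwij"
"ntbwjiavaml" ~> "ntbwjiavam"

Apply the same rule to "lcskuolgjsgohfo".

lcskuolgjsgohf

Looking at the pairs, the operation is to delete the last character.
Applying that to "lcskuolgjsgohfo" gives "lcskuolgjsgohf".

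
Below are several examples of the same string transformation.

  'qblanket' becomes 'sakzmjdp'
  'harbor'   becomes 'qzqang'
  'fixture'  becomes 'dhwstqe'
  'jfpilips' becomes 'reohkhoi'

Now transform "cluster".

qktrsdb

Rule — swap the first and last characters, then shift every letter 1 place backward in the alphabet (wrapping around).
Working it through for "cluster": intermediate "rlustec", final "qktrsdb".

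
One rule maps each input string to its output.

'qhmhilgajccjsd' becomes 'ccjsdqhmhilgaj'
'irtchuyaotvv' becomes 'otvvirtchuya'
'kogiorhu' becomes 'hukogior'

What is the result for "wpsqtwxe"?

The pattern: move the first 2 characters to the end (rotate left by 2), then swap the front and back halves of the string.
Applying both steps to "wpsqtwxe": "sqtwxewp", then "xewpsqtw".

xewpsqtw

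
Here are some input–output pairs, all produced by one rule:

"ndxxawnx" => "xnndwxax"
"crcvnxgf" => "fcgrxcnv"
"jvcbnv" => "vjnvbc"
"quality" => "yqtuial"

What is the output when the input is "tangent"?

ttnaeng

The rule is to reverse the string, then take characters alternately from the front and the back (1st, last, 2nd, 2nd-last, ...).
Applying both steps to "tangent": "tnegnat", then "ttnaeng".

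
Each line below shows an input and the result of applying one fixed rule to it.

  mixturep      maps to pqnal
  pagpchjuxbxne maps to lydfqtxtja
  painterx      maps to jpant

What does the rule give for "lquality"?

whepu

The pattern: shift every letter 4 places backward in the alphabet (wrapping around), then delete the first 3 characters.
Starting from "lquality": after the first operation, "hmqwhepu"; after the second, "whepu".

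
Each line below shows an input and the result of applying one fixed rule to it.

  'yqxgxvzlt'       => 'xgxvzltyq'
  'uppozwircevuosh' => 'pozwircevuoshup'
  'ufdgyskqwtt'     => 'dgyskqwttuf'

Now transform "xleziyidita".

Rule — move the first 2 characters to the end (rotate left by 2).
So "xleziyidita" becomes "eziyiditaxl".

eziyiditaxl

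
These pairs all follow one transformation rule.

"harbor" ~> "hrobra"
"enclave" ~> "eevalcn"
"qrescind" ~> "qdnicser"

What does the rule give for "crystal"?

clatsyr

The transformation: reverse the string, then move the last character to the front.
On "crystal": the first step gives "latsyrc", and the second then gives "clatsyr".
(Check on "enclave": → "evalcne" → "eevalcn" ✓)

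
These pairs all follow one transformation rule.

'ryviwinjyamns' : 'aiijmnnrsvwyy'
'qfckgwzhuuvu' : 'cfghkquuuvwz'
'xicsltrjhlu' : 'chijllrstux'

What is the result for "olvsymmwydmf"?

Each output is the input with this applied: sort the characters into alphabetical order.
Applying that to "olvsymmwydmf" gives "dflmmmosvwyy".

dflmmmosvwyy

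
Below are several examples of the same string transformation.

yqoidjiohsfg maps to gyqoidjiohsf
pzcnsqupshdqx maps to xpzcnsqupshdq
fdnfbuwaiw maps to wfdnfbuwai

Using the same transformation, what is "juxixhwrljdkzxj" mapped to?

jjuxixhwrljdkzx

What's happening: move the last character to the front.
On "juxixhwrljdkzxj" that produces "jjuxixhwrljdkzx".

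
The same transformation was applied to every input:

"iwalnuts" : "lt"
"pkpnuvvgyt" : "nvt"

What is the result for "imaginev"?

ge

Rule — move the first character to the end, then keep one character in every 3, starting at position 3 (positions 3rd, 6th, 9th, ...).
For "imaginev", step one produces "maginevi"; step two turns that into "ge".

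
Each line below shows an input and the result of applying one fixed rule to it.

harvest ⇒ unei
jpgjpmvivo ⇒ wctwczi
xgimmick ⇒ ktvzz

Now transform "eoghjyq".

rbtu

In each case the input is transformed by: shift every letter 13 places forward in the alphabet (wrapping around) — i.e. ROT13, then delete the last 3 characters.
So "eoghjyq" becomes "rbtu".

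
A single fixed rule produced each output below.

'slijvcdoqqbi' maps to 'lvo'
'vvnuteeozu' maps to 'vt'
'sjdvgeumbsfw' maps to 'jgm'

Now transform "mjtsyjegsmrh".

jyg

Each output is the input with this applied: delete the last 3 characters, then keep one character in every 3, starting at position 2 (positions 2nd, 5th, 8th, ...).
Working it through for "mjtsyjegsmrh": intermediate "mjtsyjegs", final "jyg".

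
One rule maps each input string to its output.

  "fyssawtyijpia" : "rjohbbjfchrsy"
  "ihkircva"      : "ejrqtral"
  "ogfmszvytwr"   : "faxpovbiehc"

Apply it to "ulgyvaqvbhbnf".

woduphejzekqk

The rule is to move the last 2 characters to the front (rotate right by 2), then shift every letter 9 places forward in the alphabet (wrapping around).
Working it through for "ulgyvaqvbhbnf": intermediate "nfulgyvaqvbhb", final "woduphejzekqk".
(Check on "fyssawtyijpia": → "iafyssawtyijp" → "rjohbbjfchrsy" ✓)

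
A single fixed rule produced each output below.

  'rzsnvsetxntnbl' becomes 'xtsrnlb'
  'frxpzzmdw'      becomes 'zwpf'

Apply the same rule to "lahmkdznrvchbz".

The pattern: sort the characters into reverse alphabetical order, then keep every other character starting from the second (positions 2nd, 4th, 6th, ...).
On "lahmkdznrvchbz": the first step gives "zzvrnmlkhhdcba", and the second then gives "zrmkhca".

zrmkhca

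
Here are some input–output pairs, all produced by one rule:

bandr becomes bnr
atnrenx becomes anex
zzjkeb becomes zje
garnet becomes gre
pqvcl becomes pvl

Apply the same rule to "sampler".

The pattern: keep every other character starting from the first (positions 1st, 3rd, 5th, ...).
So "sampler" becomes "smlr".

smlr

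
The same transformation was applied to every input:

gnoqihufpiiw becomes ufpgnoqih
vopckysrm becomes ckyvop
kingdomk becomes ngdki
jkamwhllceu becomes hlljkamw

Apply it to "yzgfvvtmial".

vtmyzgfv

The rule is to delete the last 3 characters, then move the last 3 characters to the front (rotate right by 3).
"yzgfvvtmial" → "yzgfvvtm" → "vtmyzgfv".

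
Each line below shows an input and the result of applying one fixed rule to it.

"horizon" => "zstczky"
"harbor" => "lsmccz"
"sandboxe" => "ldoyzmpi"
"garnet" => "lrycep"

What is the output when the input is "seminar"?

Looking at the pairs, the operation is to shift every letter 11 places forward in the alphabet (wrapping around), then swap each adjacent pair of characters (1↔2, 3↔4, ...).
On "seminar": the first step gives "dpxtylc", and the second then gives "pdtxlyc".

pdtxlyc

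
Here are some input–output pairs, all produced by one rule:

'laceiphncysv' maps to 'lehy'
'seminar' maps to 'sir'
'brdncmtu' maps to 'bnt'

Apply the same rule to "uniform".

The rule is to keep one character in every 3, starting at position 1 (positions 1st, 4th, 7th, ...).
"uniform" → "ufm".

ufm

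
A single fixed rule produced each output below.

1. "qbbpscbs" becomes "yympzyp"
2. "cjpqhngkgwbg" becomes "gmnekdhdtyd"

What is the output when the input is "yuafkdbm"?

rxchayj

What's happening: delete the first character, then shift every letter 3 places backward in the alphabet (wrapping around).
Starting from "yuafkdbm": after the first operation, "uafkdbm"; after the second, "rxchayj".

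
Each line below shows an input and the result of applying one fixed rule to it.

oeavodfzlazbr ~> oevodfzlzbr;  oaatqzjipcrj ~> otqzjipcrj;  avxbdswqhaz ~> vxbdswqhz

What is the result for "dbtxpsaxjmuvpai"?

Each output is the input with this applied: remove every "a".
Applying that to "dbtxpsaxjmuvpai" gives "dbtxpsxjmuvpi".

dbtxpsxjmuvpi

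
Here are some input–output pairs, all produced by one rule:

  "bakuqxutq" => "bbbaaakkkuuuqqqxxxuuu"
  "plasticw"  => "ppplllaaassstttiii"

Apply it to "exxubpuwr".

Looking at the pairs, the operation is to delete the last 2 characters, then repeat every character 3 times.
"exxubpuwr" → "exxubpu" → "eeexxxxxxuuubbbpppuuu".

eeexxxxxxuuubbbpppuuu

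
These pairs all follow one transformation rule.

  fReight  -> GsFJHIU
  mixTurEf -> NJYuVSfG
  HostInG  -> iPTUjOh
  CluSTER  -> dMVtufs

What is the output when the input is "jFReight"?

Each output is the input with this applied: shift every letter 1 place forward in the alphabet (wrapping around), then flip the case of every letter.
Starting from "jFReight": after the first operation, "kGSfjhiu"; after the second, "KgsFJHIU".

KgsFJHIU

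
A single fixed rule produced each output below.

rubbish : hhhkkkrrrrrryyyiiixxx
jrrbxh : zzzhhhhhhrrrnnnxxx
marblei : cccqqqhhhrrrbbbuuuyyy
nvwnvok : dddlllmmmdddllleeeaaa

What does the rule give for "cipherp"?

The rule is to shift every letter 10 places backward in the alphabet (wrapping around), then repeat every character 3 times.
"cipherp" → "sssyyyfffxxxuuuhhhfff".

sssyyyfffxxxuuuhhhfff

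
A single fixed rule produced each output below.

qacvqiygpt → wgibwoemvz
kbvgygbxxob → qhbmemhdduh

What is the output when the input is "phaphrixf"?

The pattern: shift every letter 6 places forward in the alphabet (wrapping around).
For "phaphrixf" the result is "vngvnxodl".

vngvnxodl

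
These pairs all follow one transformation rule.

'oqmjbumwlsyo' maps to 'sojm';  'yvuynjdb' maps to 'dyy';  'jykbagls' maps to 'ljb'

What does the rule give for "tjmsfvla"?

Rule — keep one character in every 3, starting at position 1 (positions 1st, 4th, 7th, ...), then move the last character to the front.
Starting from "tjmsfvla": after the first operation, "tsl"; after the second, "lts".

lts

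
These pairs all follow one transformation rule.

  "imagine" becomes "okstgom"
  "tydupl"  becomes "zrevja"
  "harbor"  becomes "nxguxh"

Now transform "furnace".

lkaixgt

What's happening: take characters alternately from the front and the back (1st, last, 2nd, 2nd-last, ...), then shift every letter 6 places forward in the alphabet (wrapping around).
"furnace" → "feucran" → "lkaixgt".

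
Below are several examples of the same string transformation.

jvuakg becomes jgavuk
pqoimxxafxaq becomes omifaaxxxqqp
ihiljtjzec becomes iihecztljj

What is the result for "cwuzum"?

The rule is to sort the characters into reverse alphabetical order, then swap the front and back halves of the string.
Starting from "cwuzum": after the first operation, "zwuumc"; after the second, "umczwu".

umczwu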